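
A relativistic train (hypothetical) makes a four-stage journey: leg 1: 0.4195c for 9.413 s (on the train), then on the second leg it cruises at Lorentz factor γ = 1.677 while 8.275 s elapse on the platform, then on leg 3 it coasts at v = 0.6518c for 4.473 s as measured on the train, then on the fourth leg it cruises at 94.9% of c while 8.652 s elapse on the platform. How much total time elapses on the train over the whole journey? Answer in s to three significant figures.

τ = 21.5 s

Leg 1: 9.413 s is already measured on the train.
Leg 2: γ = 1.677; τ_2 = 8.275/1.677 = 4.934 s.
Leg 3: 4.473 s is already measured on the train.
Leg 4: β = 0.949; γ = 1/√(1 − 0.949²) = 1/√0.09940 = 3.172; τ_4 = 8.652/3.172 = 2.728 s.
Total: 9.413 + 4.934 + 4.473 + 2.728 s.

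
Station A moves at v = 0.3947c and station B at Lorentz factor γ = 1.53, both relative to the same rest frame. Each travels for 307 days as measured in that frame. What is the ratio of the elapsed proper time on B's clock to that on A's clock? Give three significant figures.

τ_B/τ_A = 0.711

A: γ = 1/√(1 − 0.3947²) = 1/√0.8442 = 1.088. B: γ = 1.53.
τ_A/τ_B = γ_B/γ_A = 1.530/1.088 = 1.406, so τ_B/τ_A = 0.7113.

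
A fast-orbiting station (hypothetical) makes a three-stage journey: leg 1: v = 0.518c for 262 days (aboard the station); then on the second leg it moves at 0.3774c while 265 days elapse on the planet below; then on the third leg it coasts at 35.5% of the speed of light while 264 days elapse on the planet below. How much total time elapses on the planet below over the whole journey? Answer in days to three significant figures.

Leg 1: γ = 1/√(1 − 0.518²) = 1/√0.7317 = 1.169; Δt_1 = 1.169 × 262 = 306.3 days.
Leg 2: 265 days is already measured on the planet below.
Leg 3: 264 days is already measured on the planet below.
Total: 306.3 + 265.0 + 264.0 days.

Δt = 835 days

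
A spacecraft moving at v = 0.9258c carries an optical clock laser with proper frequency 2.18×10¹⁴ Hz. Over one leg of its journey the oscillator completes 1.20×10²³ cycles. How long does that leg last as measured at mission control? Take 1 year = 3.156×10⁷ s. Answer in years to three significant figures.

Δt = 46.1 years

γ = 1/√(1 − 0.9258²) = 1/√0.1429 = 2.645
Proper time for N cycles: τ = N/f = 1.20×10²³/(2.18×10¹⁴) = 5.505×10⁸ s = 17.44 years.
Lab-frame duration Δt = γτ = 2.645 × 17.44 = 46.14 years.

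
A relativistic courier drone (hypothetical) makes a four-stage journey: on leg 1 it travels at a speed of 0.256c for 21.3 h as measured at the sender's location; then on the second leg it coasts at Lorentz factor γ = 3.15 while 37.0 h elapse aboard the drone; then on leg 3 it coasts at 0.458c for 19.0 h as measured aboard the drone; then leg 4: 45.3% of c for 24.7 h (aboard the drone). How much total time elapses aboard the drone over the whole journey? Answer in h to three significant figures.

Leg 1: γ = 1/√(1 − 0.256²) = 1/√0.9345 = 1.034; τ_1 = 21.3/1.034 = 20.59 h.
Leg 2: 37.0 h is already measured aboard the drone.
Leg 3: 19.0 h is already measured aboard the drone.
Leg 4: 24.7 h is already measured aboard the drone.
Total: 20.59 + 37.00 + 19.00 + 24.70 h.

τ = 101 h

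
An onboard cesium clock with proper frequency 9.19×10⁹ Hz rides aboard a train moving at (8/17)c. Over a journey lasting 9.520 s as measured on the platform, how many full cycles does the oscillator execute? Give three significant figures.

γ = 1/√(1 − (8/17)²) = 17/15 ≈ 1.133
The oscillator's own cycle count is N = f × τ where τ is the proper time on the train. τ = Δt/γ = 9.520/1.133 = 8.400 s = 8.400×10⁰ s.
N = 9.19×10⁹ × 8.400×10⁰ = 7.720×10¹⁰.

N = 7.72×10¹⁰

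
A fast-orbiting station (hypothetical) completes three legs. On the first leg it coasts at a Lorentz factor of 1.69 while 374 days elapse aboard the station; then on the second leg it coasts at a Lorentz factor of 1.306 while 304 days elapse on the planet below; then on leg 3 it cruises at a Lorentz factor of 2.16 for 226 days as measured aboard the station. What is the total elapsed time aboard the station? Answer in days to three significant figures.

Leg 1: 374 days is already measured aboard the station.
Leg 2: γ = 1.306; τ_2 = 304/1.306 = 232.8 days.
Leg 3: 226 days is already measured aboard the station.
Total: 374.0 + 232.8 + 226.0 days.

τ = 833 days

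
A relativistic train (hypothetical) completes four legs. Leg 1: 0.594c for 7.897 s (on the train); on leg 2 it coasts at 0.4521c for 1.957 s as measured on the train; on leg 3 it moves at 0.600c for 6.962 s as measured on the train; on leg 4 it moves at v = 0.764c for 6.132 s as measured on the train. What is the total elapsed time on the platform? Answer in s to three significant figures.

Leg 1: γ = 1/√(1 − 0.594²) = 1/√0.6472 = 1.243; Δt_1 = 1.243 × 7.897 = 9.816 s.
Leg 2: γ = 1/√(1 − 0.4521²) = 1/√0.7956 = 1.121; Δt_2 = 1.121 × 1.957 = 2.194 s.
Leg 3: γ = 1/√(1 − 0.600²) = 5/4 = 1.250; Δt_3 = 1.250 × 6.962 = 8.703 s.
Leg 4: γ = 1/√(1 − 0.764²) = 1/√0.4163 = 1.550; Δt_4 = 1.550 × 6.132 = 9.504 s.
Total: 9.816 + 2.194 + 8.703 + 9.504 s.

Δt = 30.2 s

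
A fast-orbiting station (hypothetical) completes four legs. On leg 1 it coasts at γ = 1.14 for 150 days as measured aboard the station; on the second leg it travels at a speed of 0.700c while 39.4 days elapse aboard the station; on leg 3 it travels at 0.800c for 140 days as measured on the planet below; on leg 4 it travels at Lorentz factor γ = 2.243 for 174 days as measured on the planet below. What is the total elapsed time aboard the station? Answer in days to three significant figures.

τ = 351 days

Leg 1: 150 days is already measured aboard the station.
Leg 2: 39.4 days is already measured aboard the station.
Leg 3: γ = 1/√(1 − 0.800²) = 5/3 ≈ 1.667; τ_3 = 140/1.667 = 84.00 days.
Leg 4: γ = 2.243; τ_4 = 174/2.243 = 77.57 days.
Total: 150.0 + 39.40 + 84.00 + 77.57 days.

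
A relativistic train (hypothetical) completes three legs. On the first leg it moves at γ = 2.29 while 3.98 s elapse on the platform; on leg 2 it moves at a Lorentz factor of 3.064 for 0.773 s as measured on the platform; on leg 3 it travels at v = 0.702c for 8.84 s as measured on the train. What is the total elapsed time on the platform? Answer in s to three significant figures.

Δt = 17.2 s

Leg 1: 3.98 s is already measured on the platform.
Leg 2: 0.773 s is already measured on the platform.
Leg 3: γ = 1/√(1 − 0.702²) = 1/√0.5072 = 1.404; Δt_3 = 1.404 × 8.84 = 12.41 s.
Total: 3.980 + 0.7730 + 12.41 s.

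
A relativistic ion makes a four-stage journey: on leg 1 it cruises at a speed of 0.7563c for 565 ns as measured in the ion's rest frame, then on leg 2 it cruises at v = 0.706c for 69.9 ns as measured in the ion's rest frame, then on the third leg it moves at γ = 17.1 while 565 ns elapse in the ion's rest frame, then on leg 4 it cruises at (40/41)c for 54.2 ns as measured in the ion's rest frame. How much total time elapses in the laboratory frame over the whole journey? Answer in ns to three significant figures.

Δt = 1.09×10⁴ ns

Leg 1: γ = 1/√(1 − 0.7563²) = 1/√0.4280 = 1.529; Δt_1 = 1.529 × 565 = 863.6 ns.
Leg 2: γ = 1/√(1 − 0.706²) = 1/√0.5016 = 1.412; Δt_2 = 1.412 × 69.9 = 98.70 ns.
Leg 3: γ = 17.1; Δt_3 = 17.10 × 565 = 9661 ns.
Leg 4: γ = 1/√(1 − (40/41)²) = 41/9 ≈ 4.556; Δt_4 = 4.556 × 54.2 = 246.9 ns.
Total: 863.6 + 98.70 + 9661 + 246.9 ns.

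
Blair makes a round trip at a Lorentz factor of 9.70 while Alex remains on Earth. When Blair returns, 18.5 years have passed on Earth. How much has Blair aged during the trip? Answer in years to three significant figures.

τ = 1.91 years

γ = 9.70
Blair's clock measures proper time along the trip: τ = Δt/γ = 18.5/9.700 years.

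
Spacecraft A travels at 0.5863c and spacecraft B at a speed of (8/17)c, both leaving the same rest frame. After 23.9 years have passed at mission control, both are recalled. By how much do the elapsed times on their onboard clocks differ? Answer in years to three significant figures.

A: γ = 1/√(1 − 0.5863²) = 1/√0.6563 = 1.234; τ_A = 23.9/1.234 = 19.36 years.
B: γ = 1/√(1 − (8/17)²) = 17/15 ≈ 1.133; τ_B = 23.9/1.133 = 21.09 years.

|τ_A − τ_B| = 1.73 years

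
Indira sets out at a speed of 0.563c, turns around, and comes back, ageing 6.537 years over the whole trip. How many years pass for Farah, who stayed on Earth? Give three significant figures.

γ = 1/√(1 − 0.563²) = 1/√0.6830 = 1.210
Earth-frame duration is the dilated interval: Δt = γτ = 1.210 × 6.537 years.

Δt = 7.91 years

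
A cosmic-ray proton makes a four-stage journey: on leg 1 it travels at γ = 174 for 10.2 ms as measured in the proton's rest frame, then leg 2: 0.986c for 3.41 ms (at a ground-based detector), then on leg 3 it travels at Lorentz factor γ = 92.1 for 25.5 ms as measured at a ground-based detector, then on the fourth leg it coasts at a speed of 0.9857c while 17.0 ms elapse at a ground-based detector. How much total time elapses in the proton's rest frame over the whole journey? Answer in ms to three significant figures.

τ = 13.9 ms

Leg 1: 10.2 ms is already measured in the proton's rest frame.
Leg 2: γ = 1/√(1 − 0.986²) = 1/√0.02780 = 5.997; τ_2 = 3.41/5.997 = 0.5686 ms.
Leg 3: γ = 92.1; τ_3 = 25.5/92.10 = 0.2769 ms.
Leg 4: γ = 1/√(1 − 0.9857²) = 1/√0.02840 = 5.934; τ_4 = 17.0/5.934 = 2.865 ms.
Total: 10.20 + 0.5686 + 0.2769 + 2.865 ms.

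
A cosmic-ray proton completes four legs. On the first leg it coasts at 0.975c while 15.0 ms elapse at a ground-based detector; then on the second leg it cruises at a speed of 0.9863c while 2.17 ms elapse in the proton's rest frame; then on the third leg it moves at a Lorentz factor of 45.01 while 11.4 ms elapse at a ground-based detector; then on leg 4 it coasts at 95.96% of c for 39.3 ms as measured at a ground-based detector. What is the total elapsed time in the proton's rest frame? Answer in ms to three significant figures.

Leg 1: γ = 1/√(1 − 0.975²) = 1/√0.04938 = 4.500; τ_1 = 15.0/4.500 = 3.333 ms.
Leg 2: 2.17 ms is already measured in the proton's rest frame.
Leg 3: γ = 45.01; τ_3 = 11.4/45.01 = 0.2533 ms.
Leg 4: β = 0.9596; γ = 1/√(1 − 0.9596²) = 1/√0.07917 = 3.554; τ_4 = 39.3/3.554 = 11.06 ms.
Total: 3.333 + 2.170 + 0.2533 + 11.06 ms.

τ = 16.8 ms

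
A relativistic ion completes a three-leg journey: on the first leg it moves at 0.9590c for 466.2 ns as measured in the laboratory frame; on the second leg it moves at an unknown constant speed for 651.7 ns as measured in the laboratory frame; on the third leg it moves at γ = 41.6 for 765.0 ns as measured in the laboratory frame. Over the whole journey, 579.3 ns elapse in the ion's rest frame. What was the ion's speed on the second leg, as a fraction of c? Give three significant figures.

Leg 1: γ = 1/√(1 − 0.9590²) = 1/√0.08032 = 3.529; τ_1 = 466.2/3.529 = 132.1 ns.
Leg 2: speed unknown; τ_2 = 651.7/γ_2.
Leg 3: γ = 41.6; τ_3 = 765.0/41.60 = 18.39 ns.
Total proper time: 132.1 + τ_2 + 18.39 = 579.3, so τ_2 = 579.3 − 150.5 = 428.8 ns.
γ_2 = 651.7/428.8 = 1.520; β = √(1 − 1/γ²) = √0.5671.

β = 0.753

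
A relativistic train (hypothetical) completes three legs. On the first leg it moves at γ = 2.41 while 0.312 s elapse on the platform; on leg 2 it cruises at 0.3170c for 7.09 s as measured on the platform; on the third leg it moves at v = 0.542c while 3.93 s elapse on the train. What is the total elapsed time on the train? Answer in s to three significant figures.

τ = 10.8 s

Leg 1: γ = 2.41; τ_1 = 0.312/2.410 = 0.1295 s.
Leg 2: γ = 1/√(1 − 0.3170²) = 1/√0.8995 = 1.054; τ_2 = 7.09/1.054 = 6.724 s.
Leg 3: 3.93 s is already measured on the train.
Total: 0.1295 + 6.724 + 3.930 s.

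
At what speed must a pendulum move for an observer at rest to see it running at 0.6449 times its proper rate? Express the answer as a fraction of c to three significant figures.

Rate ratio = 1/γ, so γ = 1/0.6449 = 1.551.
β = √(1 − 1/γ²) = √(1 − 0.6449²) = √0.5841

β = 0.764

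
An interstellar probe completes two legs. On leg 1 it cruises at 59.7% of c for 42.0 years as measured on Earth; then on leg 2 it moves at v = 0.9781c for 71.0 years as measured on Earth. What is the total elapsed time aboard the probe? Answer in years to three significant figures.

τ = 48.5 years

Leg 1: β = 0.597; γ = 1/√(1 − 0.597²) = 1/√0.6436 = 1.247; τ_1 = 42.0/1.247 = 33.69 years.
Leg 2: γ = 1/√(1 − 0.9781²) = 1/√0.04332 = 4.805; τ_2 = 71.0/4.805 = 14.78 years.
Total: 33.69 + 14.78 years.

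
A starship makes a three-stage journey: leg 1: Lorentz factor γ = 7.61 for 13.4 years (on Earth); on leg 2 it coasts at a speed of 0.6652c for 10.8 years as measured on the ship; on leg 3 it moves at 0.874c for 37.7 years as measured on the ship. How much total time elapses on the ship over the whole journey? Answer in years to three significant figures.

τ = 50.3 years

Leg 1: γ = 7.61; τ_1 = 13.4/7.610 = 1.761 years.
Leg 2: 10.8 years is already measured on the ship.
Leg 3: 37.7 years is already measured on the ship.
Total: 1.761 + 10.80 + 37.70 years.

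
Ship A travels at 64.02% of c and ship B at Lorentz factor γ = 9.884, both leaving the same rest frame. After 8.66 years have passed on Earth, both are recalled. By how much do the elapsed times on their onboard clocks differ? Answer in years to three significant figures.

A: β = 0.6402; γ = 1/√(1 − 0.6402²) = 1/√0.5901 = 1.302; τ_A = 8.66/1.302 = 6.653 years.
B: γ = 9.884; τ_B = 8.66/9.884 = 0.8762 years.

|τ_A − τ_B| = 5.78 years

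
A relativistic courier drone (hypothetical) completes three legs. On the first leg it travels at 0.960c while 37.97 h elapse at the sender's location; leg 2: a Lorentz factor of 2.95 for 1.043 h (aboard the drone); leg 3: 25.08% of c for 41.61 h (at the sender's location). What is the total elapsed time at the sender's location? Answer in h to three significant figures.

Δt = 82.7 h

Leg 1: 37.97 h is already measured at the sender's location.
Leg 2: γ = 2.95; Δt_2 = 2.950 × 1.043 = 3.077 h.
Leg 3: 41.61 h is already measured at the sender's location.
Total: 37.97 + 3.077 + 41.61 h.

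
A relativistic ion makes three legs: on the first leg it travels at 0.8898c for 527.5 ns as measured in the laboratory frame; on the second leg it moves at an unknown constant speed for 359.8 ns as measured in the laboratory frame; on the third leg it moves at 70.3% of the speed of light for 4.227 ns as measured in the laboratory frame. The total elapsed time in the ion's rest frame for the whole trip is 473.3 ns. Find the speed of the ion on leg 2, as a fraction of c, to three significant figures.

β = 0.770

Leg 1: γ = 1/√(1 − 0.8898²) = 1/√0.2083 = 2.191; τ_1 = 527.5/2.191 = 240.7 ns.
Leg 2: speed unknown; τ_2 = 359.8/γ_2.
Leg 3: β = 0.703; γ = 1/√(1 − 0.703²) = 1/√0.5058 = 1.406; τ_3 = 4.227/1.406 = 3.006 ns.
Total proper time: 240.7 + τ_2 + 3.006 = 473.3, so τ_2 = 473.3 − 243.7 = 229.6 ns.
γ_2 = 359.8/229.6 = 1.567; β = √(1 − 1/γ²) = √0.5929.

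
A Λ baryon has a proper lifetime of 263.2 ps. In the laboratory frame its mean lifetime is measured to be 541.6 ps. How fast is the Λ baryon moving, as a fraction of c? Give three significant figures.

v = 0.874c

γ = Δt/τ₀ = 541.6/263.2 = 2.058
β = √(1 − 1/γ²) = √(1 − 0.2362) = √0.7638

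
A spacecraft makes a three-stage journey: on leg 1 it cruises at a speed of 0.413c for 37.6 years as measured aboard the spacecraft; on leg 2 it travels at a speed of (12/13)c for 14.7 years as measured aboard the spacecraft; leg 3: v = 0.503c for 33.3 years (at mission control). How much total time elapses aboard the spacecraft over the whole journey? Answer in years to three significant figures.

τ = 81.1 years

Leg 1: 37.6 years is already measured aboard the spacecraft.
Leg 2: 14.7 years is already measured aboard the spacecraft.
Leg 3: γ = 1/√(1 − 0.503²) = 1/√0.7470 = 1.157; τ_3 = 33.3/1.157 = 28.78 years.
Total: 37.60 + 14.70 + 28.78 years.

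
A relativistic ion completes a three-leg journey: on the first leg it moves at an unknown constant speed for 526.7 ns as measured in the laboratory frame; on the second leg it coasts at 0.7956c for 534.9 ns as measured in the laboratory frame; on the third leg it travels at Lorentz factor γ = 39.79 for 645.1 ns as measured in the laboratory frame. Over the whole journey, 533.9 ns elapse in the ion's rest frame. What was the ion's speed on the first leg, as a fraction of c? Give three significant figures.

Leg 1: speed unknown; τ_1 = 526.7/γ_1.
Leg 2: γ = 1/√(1 − 0.7956²) = 1/√0.3670 = 1.651; τ_2 = 534.9/1.651 = 324.1 ns.
Leg 3: γ = 39.79; τ_3 = 645.1/39.79 = 16.21 ns.
Total proper time: τ_1 + 324.1 + 16.21 = 533.9, so τ_1 = 533.9 − 340.3 = 193.6 ns.
γ_1 = 526.7/193.6 = 2.720; β = √(1 − 1/γ²) = √0.8648.

β = 0.930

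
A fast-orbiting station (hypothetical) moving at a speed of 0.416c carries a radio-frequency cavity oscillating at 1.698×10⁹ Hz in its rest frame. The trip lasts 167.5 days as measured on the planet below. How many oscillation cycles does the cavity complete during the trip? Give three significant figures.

γ = 1/√(1 − 0.416²) = 1/√0.8269 = 1.100
The oscillator's own cycle count is N = f × τ where τ is the proper time aboard the station. τ = Δt/γ = 167.5/1.100 = 152.3 days = 1.316×10⁷ s.
N = 1.698×10⁹ × 1.316×10⁷ = 2.235×10¹⁶.

N = 2.23×10¹⁶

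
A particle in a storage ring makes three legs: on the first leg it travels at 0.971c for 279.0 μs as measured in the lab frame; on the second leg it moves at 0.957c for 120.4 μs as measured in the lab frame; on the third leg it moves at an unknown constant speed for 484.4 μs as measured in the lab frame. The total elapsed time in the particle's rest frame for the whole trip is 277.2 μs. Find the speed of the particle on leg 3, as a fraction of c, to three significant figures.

β = 0.932

Leg 1: γ = 1/√(1 − 0.971²) = 1/√0.05716 = 4.183; τ_1 = 279.0/4.183 = 66.70 μs.
Leg 2: γ = 1/√(1 − 0.957²) = 1/√0.08415 = 3.447; τ_2 = 120.4/3.447 = 34.93 μs.
Leg 3: speed unknown; τ_3 = 484.4/γ_3.
Total proper time: 66.70 + 34.93 + τ_3 = 277.2, so τ_3 = 277.2 − 101.6 = 175.6 μs.
γ_3 = 484.4/175.6 = 2.759; β = √(1 − 1/γ²) = √0.8686.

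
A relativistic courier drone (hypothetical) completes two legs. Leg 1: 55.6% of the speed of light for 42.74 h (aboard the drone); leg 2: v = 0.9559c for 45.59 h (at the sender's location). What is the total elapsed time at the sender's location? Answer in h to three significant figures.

Δt = 97.0 h

Leg 1: β = 0.556; γ = 1/√(1 − 0.556²) = 1/√0.6909 = 1.203; Δt_1 = 1.203 × 42.74 = 51.42 h.
Leg 2: 45.59 h is already measured at the sender's location.
Total: 51.42 + 45.59 h.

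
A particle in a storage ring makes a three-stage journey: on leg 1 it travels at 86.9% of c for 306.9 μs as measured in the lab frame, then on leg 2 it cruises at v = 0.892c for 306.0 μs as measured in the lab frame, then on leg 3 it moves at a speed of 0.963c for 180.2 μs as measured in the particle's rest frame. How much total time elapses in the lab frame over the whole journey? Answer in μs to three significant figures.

Δt = 1280 μs

Leg 1: 306.9 μs is already measured in the lab frame.
Leg 2: 306.0 μs is already measured in the lab frame.
Leg 3: γ = 1/√(1 − 0.963²) = 1/√0.07263 = 3.711; Δt_3 = 3.711 × 180.2 = 668.6 μs.
Total: 306.9 + 306.0 + 668.6 μs.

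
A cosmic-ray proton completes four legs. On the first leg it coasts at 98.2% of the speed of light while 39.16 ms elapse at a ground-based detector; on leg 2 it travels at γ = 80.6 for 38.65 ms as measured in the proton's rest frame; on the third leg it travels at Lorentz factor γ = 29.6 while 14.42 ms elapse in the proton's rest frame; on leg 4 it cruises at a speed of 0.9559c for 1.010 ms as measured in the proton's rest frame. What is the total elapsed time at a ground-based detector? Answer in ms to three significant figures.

Δt = 3580 ms

Leg 1: 39.16 ms is already measured at a ground-based detector.
Leg 2: γ = 80.6; Δt_2 = 80.60 × 38.65 = 3115 ms.
Leg 3: γ = 29.6; Δt_3 = 29.60 × 14.42 = 426.8 ms.
Leg 4: γ = 1/√(1 − 0.9559²) = 1/√0.08626 = 3.405; Δt_4 = 3.405 × 1.010 = 3.439 ms.
Total: 39.16 + 3115 + 426.8 + 3.439 ms.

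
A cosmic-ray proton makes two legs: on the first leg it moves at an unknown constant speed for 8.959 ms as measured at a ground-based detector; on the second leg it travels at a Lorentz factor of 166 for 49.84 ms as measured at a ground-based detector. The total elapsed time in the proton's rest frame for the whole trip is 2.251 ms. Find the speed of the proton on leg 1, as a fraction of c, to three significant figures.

Leg 1: speed unknown; τ_1 = 8.959/γ_1.
Leg 2: γ = 166; τ_2 = 49.84/166.0 = 0.3002 ms.
Total proper time: τ_1 + 0.3002 = 2.251, so τ_1 = 2.251 − 0.3002 = 1.951 ms.
γ_1 = 8.959/1.951 = 4.593; β = √(1 − 1/γ²) = √0.9526.

β = 0.976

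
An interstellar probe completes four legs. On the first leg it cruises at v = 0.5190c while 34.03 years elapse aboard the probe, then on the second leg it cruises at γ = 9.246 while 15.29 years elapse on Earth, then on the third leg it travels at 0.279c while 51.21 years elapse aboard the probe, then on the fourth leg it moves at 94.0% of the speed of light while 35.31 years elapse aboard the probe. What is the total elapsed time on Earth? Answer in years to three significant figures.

Leg 1: γ = 1/√(1 − 0.5190²) = 1/√0.7306 = 1.170; Δt_1 = 1.170 × 34.03 = 39.81 years.
Leg 2: 15.29 years is already measured on Earth.
Leg 3: γ = 1/√(1 − 0.279²) = 1/√0.9222 = 1.041; Δt_3 = 1.041 × 51.21 = 53.33 years.
Leg 4: β = 0.940; γ = 1/√(1 − 0.940²) = 1/√0.1164 = 2.931; Δt_4 = 2.931 × 35.31 = 103.5 years.
Total: 39.81 + 15.29 + 53.33 + 103.5 years.

Δt = 212 years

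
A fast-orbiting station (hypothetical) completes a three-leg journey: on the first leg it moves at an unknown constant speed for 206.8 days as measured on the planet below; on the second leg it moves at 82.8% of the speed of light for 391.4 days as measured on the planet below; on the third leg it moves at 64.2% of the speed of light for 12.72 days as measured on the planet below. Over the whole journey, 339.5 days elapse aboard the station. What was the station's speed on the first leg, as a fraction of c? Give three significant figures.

Leg 1: speed unknown; τ_1 = 206.8/γ_1.
Leg 2: β = 0.828; γ = 1/√(1 − 0.828²) = 1/√0.3144 = 1.783; τ_2 = 391.4/1.783 = 219.5 days.
Leg 3: β = 0.642; γ = 1/√(1 − 0.642²) = 1/√0.5878 = 1.304; τ_3 = 12.72/1.304 = 9.752 days.
Total proper time: τ_1 + 219.5 + 9.752 = 339.5, so τ_1 = 339.5 − 229.2 = 110.3 days.
γ_1 = 206.8/110.3 = 1.875; β = √(1 − 1/γ²) = √0.7156.

β = 0.846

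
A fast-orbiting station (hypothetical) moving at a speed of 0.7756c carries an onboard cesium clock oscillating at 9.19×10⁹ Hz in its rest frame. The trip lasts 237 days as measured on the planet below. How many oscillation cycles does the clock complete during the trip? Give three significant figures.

γ = 1/√(1 − 0.7756²) = 1/√0.3984 = 1.584
The oscillator's own cycle count is N = f × τ where τ is the proper time aboard the station. τ = Δt/γ = 237/1.584 = 149.6 days = 1.293×10⁷ s.
N = 9.19×10⁹ × 1.293×10⁷ = 1.188×10¹⁷.

N = 1.19×10¹⁷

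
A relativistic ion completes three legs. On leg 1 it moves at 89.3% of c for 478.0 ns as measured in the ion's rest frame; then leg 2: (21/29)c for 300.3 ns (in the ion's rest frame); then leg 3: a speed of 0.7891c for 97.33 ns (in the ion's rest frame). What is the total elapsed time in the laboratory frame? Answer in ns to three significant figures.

Δt = 1660 ns

Leg 1: β = 0.893; γ = 1/√(1 − 0.893²) = 1/√0.2026 = 2.222; Δt_1 = 2.222 × 478.0 = 1062 ns.
Leg 2: γ = 1/√(1 − (21/29)²) = 29/20 = 1.450; Δt_2 = 1.450 × 300.3 = 435.4 ns.
Leg 3: γ = 1/√(1 − 0.7891²) = 1/√0.3773 = 1.628; Δt_3 = 1.628 × 97.33 = 158.4 ns.
Total: 1062 + 435.4 + 158.4 ns.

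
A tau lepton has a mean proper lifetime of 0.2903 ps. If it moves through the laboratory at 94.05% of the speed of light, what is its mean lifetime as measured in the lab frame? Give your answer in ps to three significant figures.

β = 0.9405; γ = 1/√(1 − 0.9405²) = 1/√0.1155 = 2.943
The rest-frame lifetime is the proper time; the lab measures the dilated interval Δt = γτ₀ = 2.943 × 0.2903 ps.

Δt = 0.854 ps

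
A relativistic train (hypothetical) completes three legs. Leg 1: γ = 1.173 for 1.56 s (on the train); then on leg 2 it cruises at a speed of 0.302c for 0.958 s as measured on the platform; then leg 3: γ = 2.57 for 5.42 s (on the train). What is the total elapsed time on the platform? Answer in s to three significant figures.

Leg 1: γ = 1.173; Δt_1 = 1.173 × 1.56 = 1.830 s.
Leg 2: 0.958 s is already measured on the platform.
Leg 3: γ = 2.57; Δt_3 = 2.570 × 5.42 = 13.93 s.
Total: 1.830 + 0.9580 + 13.93 s.

Δt = 16.7 s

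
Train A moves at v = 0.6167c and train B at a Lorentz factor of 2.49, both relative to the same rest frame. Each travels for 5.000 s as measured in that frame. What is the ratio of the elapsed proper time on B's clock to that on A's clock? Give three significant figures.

A: γ = 1/√(1 − 0.6167²) = 1/√0.6197 = 1.270. B: γ = 2.49.
τ_A/τ_B = γ_B/γ_A = 2.490/1.270 = 1.960, so τ_B/τ_A = 0.5102.

τ_B/τ_A = 0.510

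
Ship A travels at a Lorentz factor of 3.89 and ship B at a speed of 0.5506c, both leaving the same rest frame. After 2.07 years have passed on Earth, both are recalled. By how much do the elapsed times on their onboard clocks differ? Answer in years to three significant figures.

A: γ = 3.89; τ_A = 2.07/3.890 = 0.5321 years.
B: γ = 1/√(1 − 0.5506²) = 1/√0.6968 = 1.198; τ_B = 2.07/1.198 = 1.728 years.

|τ_A − τ_B| = 1.20 years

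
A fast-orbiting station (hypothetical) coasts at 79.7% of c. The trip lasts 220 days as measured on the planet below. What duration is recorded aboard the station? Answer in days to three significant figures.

β = 0.797; γ = 1/√(1 − 0.797²) = 1/√0.3648 = 1.656
The interval measured on the planet below is the dilated one; the clock aboard the station measures the proper time τ = Δt/γ = 220/1.656 days.

τ = 133 days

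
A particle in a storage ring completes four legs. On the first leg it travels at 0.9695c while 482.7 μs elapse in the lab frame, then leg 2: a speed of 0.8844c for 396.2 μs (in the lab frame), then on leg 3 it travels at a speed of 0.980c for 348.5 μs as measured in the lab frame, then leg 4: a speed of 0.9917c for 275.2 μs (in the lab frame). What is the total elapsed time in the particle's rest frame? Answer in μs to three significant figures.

Leg 1: γ = 1/√(1 − 0.9695²) = 1/√0.06007 = 4.080; τ_1 = 482.7/4.080 = 118.3 μs.
Leg 2: γ = 1/√(1 − 0.8844²) = 1/√0.2178 = 2.143; τ_2 = 396.2/2.143 = 184.9 μs.
Leg 3: γ = 1/√(1 − 0.980²) = 1/√0.03960 = 5.025; τ_3 = 348.5/5.025 = 69.35 μs.
Leg 4: γ = 1/√(1 − 0.9917²) = 1/√0.01653 = 7.778; τ_4 = 275.2/7.778 = 35.38 μs.
Total: 118.3 + 184.9 + 69.35 + 35.38 μs.

τ = 408 μs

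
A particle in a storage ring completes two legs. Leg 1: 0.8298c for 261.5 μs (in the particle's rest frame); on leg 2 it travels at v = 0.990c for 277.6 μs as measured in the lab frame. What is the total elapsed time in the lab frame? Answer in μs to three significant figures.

Δt = 746 μs

Leg 1: γ = 1/√(1 − 0.8298²) = 1/√0.3114 = 1.792; Δt_1 = 1.792 × 261.5 = 468.6 μs.
Leg 2: 277.6 μs is already measured in the lab frame.
Total: 468.6 + 277.6 μs.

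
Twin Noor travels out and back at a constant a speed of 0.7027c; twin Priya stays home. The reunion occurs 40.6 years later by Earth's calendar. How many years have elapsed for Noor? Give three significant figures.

γ = 1/√(1 − 0.7027²) = 1/√0.5062 = 1.406
Noor's clock measures proper time along the trip: τ = Δt/γ = 40.6/1.406 years.

τ = 28.9 years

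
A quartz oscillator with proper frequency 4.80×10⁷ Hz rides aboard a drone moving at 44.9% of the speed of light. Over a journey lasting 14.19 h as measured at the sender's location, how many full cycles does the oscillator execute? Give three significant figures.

N = 2.19×10¹²

β = 0.449; γ = 1/√(1 − 0.449²) = 1/√0.7984 = 1.119
The oscillator's own cycle count is N = f × τ where τ is the proper time aboard the drone. τ = Δt/γ = 14.19/1.119 = 12.68 h = 4.565×10⁴ s.
N = 4.80×10⁷ × 4.565×10⁴ = 2.191×10¹².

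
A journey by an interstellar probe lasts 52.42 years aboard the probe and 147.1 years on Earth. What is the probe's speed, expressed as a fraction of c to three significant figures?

β = 0.934

The proper time is measured aboard the probe (both events occur at the probe's location); Δt is measured on Earth. γ = Δt/τ = 147.1/52.42 = 2.806.
β = √(1 − 1/γ²) = √(1 − 0.1270) = √0.8730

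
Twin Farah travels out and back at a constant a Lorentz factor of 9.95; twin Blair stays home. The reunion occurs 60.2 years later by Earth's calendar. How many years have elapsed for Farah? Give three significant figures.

γ = 9.95
Farah's clock measures proper time along the trip: τ = Δt/γ = 60.2/9.950 years.

τ = 6.05 years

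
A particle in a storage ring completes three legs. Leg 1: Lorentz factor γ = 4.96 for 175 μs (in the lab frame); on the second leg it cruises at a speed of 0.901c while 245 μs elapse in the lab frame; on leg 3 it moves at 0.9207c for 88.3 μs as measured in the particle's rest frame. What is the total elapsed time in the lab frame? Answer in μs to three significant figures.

Δt = 646 μs

Leg 1: 175 μs is already measured in the lab frame.
Leg 2: 245 μs is already measured in the lab frame.
Leg 3: γ = 1/√(1 − 0.9207²) = 1/√0.1523 = 2.562; Δt_3 = 2.562 × 88.3 = 226.3 μs.
Total: 175.0 + 245.0 + 226.3 μs.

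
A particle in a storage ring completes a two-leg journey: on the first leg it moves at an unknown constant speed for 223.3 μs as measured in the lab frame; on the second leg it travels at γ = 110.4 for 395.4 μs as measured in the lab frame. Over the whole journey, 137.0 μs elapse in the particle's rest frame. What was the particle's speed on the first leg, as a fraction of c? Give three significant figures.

β = 0.802

Leg 1: speed unknown; τ_1 = 223.3/γ_1.
Leg 2: γ = 110.4; τ_2 = 395.4/110.4 = 3.582 μs.
Total proper time: τ_1 + 3.582 = 137.0, so τ_1 = 137.0 − 3.582 = 133.4 μs.
γ_1 = 223.3/133.4 = 1.674; β = √(1 − 1/γ²) = √0.6430.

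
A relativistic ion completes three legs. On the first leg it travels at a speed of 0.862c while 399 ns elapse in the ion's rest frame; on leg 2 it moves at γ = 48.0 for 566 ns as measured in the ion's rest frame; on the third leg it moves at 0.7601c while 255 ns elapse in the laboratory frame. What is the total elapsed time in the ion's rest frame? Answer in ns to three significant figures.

τ = 1130 ns

Leg 1: 399 ns is already measured in the ion's rest frame.
Leg 2: 566 ns is already measured in the ion's rest frame.
Leg 3: γ = 1/√(1 − 0.7601²) = 1/√0.4222 = 1.539; τ_3 = 255/1.539 = 165.7 ns.
Total: 399.0 + 566.0 + 165.7 ns.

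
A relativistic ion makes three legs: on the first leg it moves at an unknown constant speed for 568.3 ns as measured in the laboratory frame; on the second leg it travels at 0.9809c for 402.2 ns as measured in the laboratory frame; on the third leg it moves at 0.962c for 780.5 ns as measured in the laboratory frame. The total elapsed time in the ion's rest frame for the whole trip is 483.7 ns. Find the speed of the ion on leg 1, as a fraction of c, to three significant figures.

β = 0.941

Leg 1: speed unknown; τ_1 = 568.3/γ_1.
Leg 2: γ = 1/√(1 − 0.9809²) = 1/√0.03784 = 5.141; τ_2 = 402.2/5.141 = 78.23 ns.
Leg 3: γ = 1/√(1 − 0.962²) = 1/√0.07456 = 3.662; τ_3 = 780.5/3.662 = 213.1 ns.
Total proper time: τ_1 + 78.23 + 213.1 = 483.7, so τ_1 = 483.7 − 291.3 = 192.4 ns.
γ_1 = 568.3/192.4 = 2.954; β = √(1 − 1/γ²) = √0.8854.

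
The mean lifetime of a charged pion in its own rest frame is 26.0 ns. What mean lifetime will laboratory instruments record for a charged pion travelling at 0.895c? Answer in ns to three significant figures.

Δt = 58.3 ns

γ = 1/√(1 − 0.895²) = 1/√0.1990 = 2.242
The rest-frame lifetime is the proper time; the lab measures the dilated interval Δt = γτ₀ = 2.242 × 26.0 ns.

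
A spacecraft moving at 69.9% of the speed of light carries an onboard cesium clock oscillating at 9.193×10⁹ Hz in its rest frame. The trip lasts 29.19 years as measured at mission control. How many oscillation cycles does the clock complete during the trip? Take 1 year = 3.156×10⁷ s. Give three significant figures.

β = 0.699; γ = 1/√(1 − 0.699²) = 1/√0.5114 = 1.398
The oscillator's own cycle count is N = f × τ where τ is the proper time aboard the spacecraft. τ = Δt/γ = 29.19/1.398 = 20.87 years = 6.588×10⁸ s.
N = 9.193×10⁹ × 6.588×10⁸ = 6.056×10¹⁸.

N = 6.06×10¹⁸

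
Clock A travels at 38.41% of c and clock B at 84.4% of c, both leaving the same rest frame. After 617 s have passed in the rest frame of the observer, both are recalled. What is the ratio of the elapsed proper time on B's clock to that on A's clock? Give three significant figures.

A: β = 0.3841; γ = 1/√(1 − 0.3841²) = 1/√0.8525 = 1.083. B: β = 0.844; γ = 1/√(1 − 0.844²) = 1/√0.2877 = 1.864.
τ_A/τ_B = γ_B/γ_A = 1.864/1.083 = 1.721, so τ_B/τ_A = 0.5809.

τ_B/τ_A = 0.581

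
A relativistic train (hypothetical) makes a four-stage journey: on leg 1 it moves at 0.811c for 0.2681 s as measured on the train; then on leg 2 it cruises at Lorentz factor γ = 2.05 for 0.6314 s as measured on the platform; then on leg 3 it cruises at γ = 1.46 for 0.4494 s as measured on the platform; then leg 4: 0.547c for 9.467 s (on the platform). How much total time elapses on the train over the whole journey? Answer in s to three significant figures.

τ = 8.81 s

Leg 1: 0.2681 s is already measured on the train.
Leg 2: γ = 2.05; τ_2 = 0.6314/2.050 = 0.3080 s.
Leg 3: γ = 1.46; τ_3 = 0.4494/1.460 = 0.3078 s.
Leg 4: γ = 1/√(1 − 0.547²) = 1/√0.7008 = 1.195; τ_4 = 9.467/1.195 = 7.925 s.
Total: 0.2681 + 0.3080 + 0.3078 + 7.925 s.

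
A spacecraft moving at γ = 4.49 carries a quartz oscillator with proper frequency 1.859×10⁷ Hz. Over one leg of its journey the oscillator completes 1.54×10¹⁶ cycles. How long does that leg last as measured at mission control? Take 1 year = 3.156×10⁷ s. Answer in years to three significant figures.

Δt = 118 years

γ = 4.49
Proper time for N cycles: τ = N/f = 1.54×10¹⁶/(1.859×10⁷) = 8.284×10⁸ s = 26.25 years.
Lab-frame duration Δt = γτ = 4.490 × 26.25 = 117.9 years.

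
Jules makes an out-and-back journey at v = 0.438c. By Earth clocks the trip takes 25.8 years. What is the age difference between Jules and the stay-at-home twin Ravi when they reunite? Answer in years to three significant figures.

γ = 1/√(1 − 0.438²) = 1/√0.8082 = 1.112
Jules's elapsed proper time: τ = 25.8/1.112 = 23.19 years.
Age gap = Δt − τ = 25.8 − 23.19 years.

Δt − τ = 2.61 years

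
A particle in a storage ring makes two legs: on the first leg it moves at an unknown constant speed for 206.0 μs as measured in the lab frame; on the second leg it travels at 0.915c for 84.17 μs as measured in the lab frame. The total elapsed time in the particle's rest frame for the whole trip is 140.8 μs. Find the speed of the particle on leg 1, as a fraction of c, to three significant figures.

Leg 1: speed unknown; τ_1 = 206.0/γ_1.
Leg 2: γ = 1/√(1 − 0.915²) = 1/√0.1628 = 2.479; τ_2 = 84.17/2.479 = 33.96 μs.
Total proper time: τ_1 + 33.96 = 140.8, so τ_1 = 140.8 − 33.96 = 106.8 μs.
γ_1 = 206.0/106.8 = 1.928; β = √(1 − 1/γ²) = √0.7310.

β = 0.855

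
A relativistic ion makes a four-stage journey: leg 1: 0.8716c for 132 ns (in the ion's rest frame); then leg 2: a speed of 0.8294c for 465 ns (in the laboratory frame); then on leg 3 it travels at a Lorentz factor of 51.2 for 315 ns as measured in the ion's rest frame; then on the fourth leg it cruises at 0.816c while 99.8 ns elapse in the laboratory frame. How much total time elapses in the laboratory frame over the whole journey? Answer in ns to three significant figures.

Leg 1: γ = 1/√(1 − 0.8716²) = 1/√0.2403 = 2.040; Δt_1 = 2.040 × 132 = 269.3 ns.
Leg 2: 465 ns is already measured in the laboratory frame.
Leg 3: γ = 51.2; Δt_3 = 51.20 × 315 = 1.613×10⁴ ns.
Leg 4: 99.8 ns is already measured in the laboratory frame.
Total: 269.3 + 465.0 + 1.613×10⁴ + 99.80 ns.

Δt = 1.70×10⁴ ns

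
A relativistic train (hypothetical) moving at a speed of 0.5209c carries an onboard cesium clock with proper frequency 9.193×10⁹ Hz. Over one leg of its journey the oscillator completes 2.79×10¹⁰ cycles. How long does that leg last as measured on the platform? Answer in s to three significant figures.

Δt = 3.56 s

γ = 1/√(1 − 0.5209²) = 1/√0.7287 = 1.171
Proper time for N cycles: τ = N/f = 2.79×10¹⁰/(9.193×10⁹) = 3.035×10⁰ s = 3.035 s.
Lab-frame duration Δt = γτ = 1.171 × 3.035 = 3.555 s.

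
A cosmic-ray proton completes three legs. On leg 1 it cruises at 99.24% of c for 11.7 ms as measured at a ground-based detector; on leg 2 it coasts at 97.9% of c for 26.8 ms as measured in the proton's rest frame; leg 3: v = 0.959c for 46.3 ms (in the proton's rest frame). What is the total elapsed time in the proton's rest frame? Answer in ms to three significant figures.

τ = 74.5 ms

Leg 1: β = 0.9924; γ = 1/√(1 − 0.9924²) = 1/√0.01514 = 8.127; τ_1 = 11.7/8.127 = 1.440 ms.
Leg 2: 26.8 ms is already measured in the proton's rest frame.
Leg 3: 46.3 ms is already measured in the proton's rest frame.
Total: 1.440 + 26.80 + 46.30 ms.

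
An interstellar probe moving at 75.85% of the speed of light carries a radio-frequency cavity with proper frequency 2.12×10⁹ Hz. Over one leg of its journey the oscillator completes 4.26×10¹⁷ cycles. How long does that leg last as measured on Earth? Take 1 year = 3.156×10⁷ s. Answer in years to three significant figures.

Δt = 9.77 years

β = 0.7585; γ = 1/√(1 − 0.7585²) = 1/√0.4247 = 1.535
Proper time for N cycles: τ = N/f = 4.26×10¹⁷/(2.12×10⁹) = 2.009×10⁸ s = 6.367 years.
Lab-frame duration Δt = γτ = 1.535 × 6.367 = 9.770 years.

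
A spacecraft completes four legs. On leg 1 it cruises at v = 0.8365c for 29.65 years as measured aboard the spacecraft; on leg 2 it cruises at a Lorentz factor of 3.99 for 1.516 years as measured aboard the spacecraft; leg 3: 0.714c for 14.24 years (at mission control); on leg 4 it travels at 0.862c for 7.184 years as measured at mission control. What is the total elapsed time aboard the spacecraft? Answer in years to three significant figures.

Leg 1: 29.65 years is already measured aboard the spacecraft.
Leg 2: 1.516 years is already measured aboard the spacecraft.
Leg 3: γ = 1/√(1 − 0.714²) = 1/√0.4902 = 1.428; τ_3 = 14.24/1.428 = 9.970 years.
Leg 4: γ = 1/√(1 − 0.862²) = 1/√0.2570 = 1.973; τ_4 = 7.184/1.973 = 3.642 years.
Total: 29.65 + 1.516 + 9.970 + 3.642 years.

τ = 44.8 years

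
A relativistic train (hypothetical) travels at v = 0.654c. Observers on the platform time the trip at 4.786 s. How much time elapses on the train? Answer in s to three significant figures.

γ = 1/√(1 − 0.654²) = 1/√0.5723 = 1.322
The interval measured on the platform is the dilated one; the clock on the train measures the proper time τ = Δt/γ = 4.786/1.322 s.

τ = 3.62 s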